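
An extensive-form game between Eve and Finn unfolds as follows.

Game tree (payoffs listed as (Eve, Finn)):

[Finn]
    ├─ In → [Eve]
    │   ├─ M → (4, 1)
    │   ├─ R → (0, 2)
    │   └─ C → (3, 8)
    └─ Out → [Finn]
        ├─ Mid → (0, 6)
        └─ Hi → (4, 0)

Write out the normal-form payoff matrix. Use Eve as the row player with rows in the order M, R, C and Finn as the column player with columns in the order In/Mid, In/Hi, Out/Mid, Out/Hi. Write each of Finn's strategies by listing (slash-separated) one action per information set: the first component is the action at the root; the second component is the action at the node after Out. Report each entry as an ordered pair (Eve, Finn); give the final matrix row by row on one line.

Row M: In/Mid→(4,1), In/Hi→(4,1), Out/Mid→(0,6), Out/Hi→(4,0)
Row R: In/Mid→(0,2), In/Hi→(0,2), Out/Mid→(0,6), Out/Hi→(4,0)
Row C: In/Mid→(3,8), In/Hi→(3,8), Out/Mid→(0,6), Out/Hi→(4,0)

M: (4,1) (4,1) (0,6) (4,0) | R: (0,2) (0,2) (0,6) (4,0) | C: (3,8) (3,8) (0,6) (4,0)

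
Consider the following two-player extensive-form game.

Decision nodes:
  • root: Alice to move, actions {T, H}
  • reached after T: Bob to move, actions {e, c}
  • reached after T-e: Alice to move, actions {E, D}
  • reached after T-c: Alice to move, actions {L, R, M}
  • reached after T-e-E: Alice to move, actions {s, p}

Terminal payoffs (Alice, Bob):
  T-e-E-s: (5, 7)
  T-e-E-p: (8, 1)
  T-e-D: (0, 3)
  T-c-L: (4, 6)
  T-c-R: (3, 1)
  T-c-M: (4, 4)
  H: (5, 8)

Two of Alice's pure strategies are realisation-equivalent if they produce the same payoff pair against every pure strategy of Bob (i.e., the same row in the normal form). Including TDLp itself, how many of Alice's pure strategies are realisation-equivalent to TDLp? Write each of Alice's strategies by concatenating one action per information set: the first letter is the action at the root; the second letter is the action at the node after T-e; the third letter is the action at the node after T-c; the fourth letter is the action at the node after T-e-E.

2

Row for TDLp (columns e, c): (0,3) (4,6).
Under TDLp, Alice's choice at the node after T-e-E can never be reached regardless of what Bob does, so varying those choices leaves every outcome unchanged.
Holding the reachable choices fixed and varying the unreachable one freely already gives 2 equivalent strategies.
No other strategy reproduces this row, so those 2 are the full class: TDLs, TDLp.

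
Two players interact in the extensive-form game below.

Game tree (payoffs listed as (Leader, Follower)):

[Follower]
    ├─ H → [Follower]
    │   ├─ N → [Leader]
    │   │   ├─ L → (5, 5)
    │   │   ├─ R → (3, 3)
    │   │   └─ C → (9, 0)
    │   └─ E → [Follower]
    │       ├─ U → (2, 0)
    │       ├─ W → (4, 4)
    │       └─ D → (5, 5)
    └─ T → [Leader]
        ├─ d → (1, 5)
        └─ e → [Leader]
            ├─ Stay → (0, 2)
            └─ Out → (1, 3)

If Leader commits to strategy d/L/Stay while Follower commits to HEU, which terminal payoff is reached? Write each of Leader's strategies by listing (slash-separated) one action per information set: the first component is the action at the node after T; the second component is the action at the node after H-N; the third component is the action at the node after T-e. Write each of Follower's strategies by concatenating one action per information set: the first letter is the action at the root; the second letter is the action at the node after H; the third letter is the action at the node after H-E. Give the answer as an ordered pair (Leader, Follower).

Trace the play path from the root:
  Follower plays H
  Follower plays E at [H]
  Follower plays U at [H-E]
→ terminal payoff (2, 0).
(Leader's choice at the node after T is never reached on this path, so it doesn't affect the outcome.)

(2, 0)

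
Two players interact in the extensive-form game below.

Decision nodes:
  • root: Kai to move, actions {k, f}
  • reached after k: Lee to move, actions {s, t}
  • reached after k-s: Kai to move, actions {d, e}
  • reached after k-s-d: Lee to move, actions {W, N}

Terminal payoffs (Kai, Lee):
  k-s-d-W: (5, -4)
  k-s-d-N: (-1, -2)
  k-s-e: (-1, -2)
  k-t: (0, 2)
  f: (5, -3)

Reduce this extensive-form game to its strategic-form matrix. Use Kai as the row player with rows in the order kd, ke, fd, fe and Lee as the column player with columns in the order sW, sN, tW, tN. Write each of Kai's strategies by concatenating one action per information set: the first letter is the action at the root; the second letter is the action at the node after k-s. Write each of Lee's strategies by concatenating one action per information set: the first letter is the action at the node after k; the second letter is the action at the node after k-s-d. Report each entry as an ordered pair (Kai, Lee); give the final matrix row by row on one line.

Row kd: sW→(5,-4), sN→(-1,-2), tW→(0,2), tN→(0,2)
Row ke: sW→(-1,-2), sN→(-1,-2), tW→(0,2), tN→(0,2)
Row fd: sW→(5,-3), sN→(5,-3), tW→(5,-3), tN→(5,-3)
Row fe: sW→(5,-3), sN→(5,-3), tW→(5,-3), tN→(5,-3)

kd: (5,-4) (-1,-2) (0,2) (0,2) | ke: (-1,-2) (-1,-2) (0,2) (0,2) | fd: (5,-3) (5,-3) (5,-3) (5,-3) | fe: (5,-3) (5,-3) (5,-3) (5,-3)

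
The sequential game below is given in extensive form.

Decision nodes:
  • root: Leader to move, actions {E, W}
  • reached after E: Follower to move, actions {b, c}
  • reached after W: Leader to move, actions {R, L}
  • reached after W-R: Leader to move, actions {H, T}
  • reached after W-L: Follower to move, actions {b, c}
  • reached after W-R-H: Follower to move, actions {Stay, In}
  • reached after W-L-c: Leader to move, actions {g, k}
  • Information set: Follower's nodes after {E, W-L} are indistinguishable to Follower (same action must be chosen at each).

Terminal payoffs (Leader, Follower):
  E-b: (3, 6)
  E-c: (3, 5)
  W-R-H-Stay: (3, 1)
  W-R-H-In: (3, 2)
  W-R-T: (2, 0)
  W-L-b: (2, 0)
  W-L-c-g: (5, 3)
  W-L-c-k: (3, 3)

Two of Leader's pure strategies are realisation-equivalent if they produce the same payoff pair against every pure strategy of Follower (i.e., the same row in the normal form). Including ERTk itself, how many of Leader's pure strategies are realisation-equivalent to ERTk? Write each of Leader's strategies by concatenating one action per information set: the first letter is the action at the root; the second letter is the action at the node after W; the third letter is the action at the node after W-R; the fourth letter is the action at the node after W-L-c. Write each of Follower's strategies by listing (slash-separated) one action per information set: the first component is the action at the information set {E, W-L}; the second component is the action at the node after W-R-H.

Row for ERTk (columns b/Stay, b/In, c/Stay, c/In): (3,6) (3,6) (3,5) (3,5).
Under ERTk, Leader's choice at the node after W and at the node after W-R and at the node after W-L-c can never be reached regardless of what Follower does, so varying those choices leaves every outcome unchanged.
Holding the reachable choices fixed and varying the unreachable ones freely already gives 2 × 2 × 2 = 8 equivalent strategies.
No other strategy reproduces this row, so those 8 are the full class: ERHg, ERHk, ERTg, ERTk, ELHg, ELHk, ELTg, ELTk.

8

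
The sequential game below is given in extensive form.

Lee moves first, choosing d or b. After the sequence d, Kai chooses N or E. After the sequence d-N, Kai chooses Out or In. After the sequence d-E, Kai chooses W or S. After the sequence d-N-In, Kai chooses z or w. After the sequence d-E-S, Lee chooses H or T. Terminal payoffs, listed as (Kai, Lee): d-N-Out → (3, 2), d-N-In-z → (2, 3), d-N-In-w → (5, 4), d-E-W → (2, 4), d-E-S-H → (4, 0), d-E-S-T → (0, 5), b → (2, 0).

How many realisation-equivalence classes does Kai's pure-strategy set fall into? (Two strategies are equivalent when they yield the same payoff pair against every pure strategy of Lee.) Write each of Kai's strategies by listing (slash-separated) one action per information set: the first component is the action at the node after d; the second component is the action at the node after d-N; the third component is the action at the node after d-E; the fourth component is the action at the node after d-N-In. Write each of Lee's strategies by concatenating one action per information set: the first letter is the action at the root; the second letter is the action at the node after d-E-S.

Kai has 16 pure strategies: N/Out/W/z, N/Out/W/w, N/Out/S/z, N/Out/S/w, N/In/W/z, N/In/W/w, N/In/S/z, N/In/S/w, E/Out/W/z, E/Out/W/w, E/Out/S/z, E/Out/S/w, E/In/W/z, E/In/W/w, E/In/S/z, E/In/S/w. Columns: dH, dT, bH, bT.
{N/Out/W/z, N/Out/W/w, N/Out/S/z, N/Out/S/w} → row (3,2) (3,2) (2,0) (2,0)
{N/In/W/z, N/In/S/z} → row (2,3) (2,3) (2,0) (2,0)
{N/In/W/w, N/In/S/w} → row (5,4) (5,4) (2,0) (2,0)
{E/Out/W/z, E/Out/W/w, E/In/W/z, E/In/W/w} → row (2,4) (2,4) (2,0) (2,0)
{E/Out/S/z, E/Out/S/w, E/In/S/z, E/In/S/w} → row (4,0) (0,5) (2,0) (2,0)
That's 5 distinct rows out of 16 strategies.

5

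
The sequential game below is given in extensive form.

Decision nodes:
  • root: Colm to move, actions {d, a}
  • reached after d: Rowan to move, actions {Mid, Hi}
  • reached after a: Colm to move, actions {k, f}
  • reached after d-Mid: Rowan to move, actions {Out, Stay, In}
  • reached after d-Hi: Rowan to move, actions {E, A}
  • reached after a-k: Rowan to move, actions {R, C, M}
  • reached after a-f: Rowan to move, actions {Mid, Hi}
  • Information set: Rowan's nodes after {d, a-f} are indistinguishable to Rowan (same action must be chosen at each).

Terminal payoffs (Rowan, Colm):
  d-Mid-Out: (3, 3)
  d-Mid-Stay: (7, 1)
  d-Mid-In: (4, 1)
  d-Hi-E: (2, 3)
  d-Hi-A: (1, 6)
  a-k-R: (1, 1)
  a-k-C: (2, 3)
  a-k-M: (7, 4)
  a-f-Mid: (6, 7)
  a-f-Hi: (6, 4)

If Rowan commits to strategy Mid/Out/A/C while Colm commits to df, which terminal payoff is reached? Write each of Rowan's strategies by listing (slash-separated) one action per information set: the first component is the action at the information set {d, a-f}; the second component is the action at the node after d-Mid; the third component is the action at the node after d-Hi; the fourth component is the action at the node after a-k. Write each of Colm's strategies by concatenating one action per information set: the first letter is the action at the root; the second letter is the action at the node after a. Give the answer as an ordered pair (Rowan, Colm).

(3, 3)

Trace the play path from the root:
  Colm plays d
  Rowan plays Mid at [d]
  Rowan plays Out at [d-Mid]
→ terminal payoff (3, 3).
(Rowan's choice at the node after d-Hi is never reached on this path, so it doesn't affect the outcome.)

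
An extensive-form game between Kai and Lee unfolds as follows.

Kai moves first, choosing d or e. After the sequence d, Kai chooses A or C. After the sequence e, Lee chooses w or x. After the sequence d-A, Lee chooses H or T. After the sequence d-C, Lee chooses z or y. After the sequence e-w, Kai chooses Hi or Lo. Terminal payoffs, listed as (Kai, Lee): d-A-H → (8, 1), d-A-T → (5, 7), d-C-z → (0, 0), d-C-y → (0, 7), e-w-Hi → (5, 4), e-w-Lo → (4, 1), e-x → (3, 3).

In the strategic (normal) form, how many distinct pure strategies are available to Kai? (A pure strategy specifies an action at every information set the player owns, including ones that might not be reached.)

8

Kai owns the root with actions {d, e} — two choices.
Kai owns the node after d with actions {A, C} — two choices.
Kai owns the node after e-w with actions {Hi, Lo} — two choices.
A pure strategy fixes one action at each information set independently, so the count is the product 2 × 2 × 2 = 8.
(For reference, Lee has 8 pure strategies, giving a 8×8 normal-form matrix.)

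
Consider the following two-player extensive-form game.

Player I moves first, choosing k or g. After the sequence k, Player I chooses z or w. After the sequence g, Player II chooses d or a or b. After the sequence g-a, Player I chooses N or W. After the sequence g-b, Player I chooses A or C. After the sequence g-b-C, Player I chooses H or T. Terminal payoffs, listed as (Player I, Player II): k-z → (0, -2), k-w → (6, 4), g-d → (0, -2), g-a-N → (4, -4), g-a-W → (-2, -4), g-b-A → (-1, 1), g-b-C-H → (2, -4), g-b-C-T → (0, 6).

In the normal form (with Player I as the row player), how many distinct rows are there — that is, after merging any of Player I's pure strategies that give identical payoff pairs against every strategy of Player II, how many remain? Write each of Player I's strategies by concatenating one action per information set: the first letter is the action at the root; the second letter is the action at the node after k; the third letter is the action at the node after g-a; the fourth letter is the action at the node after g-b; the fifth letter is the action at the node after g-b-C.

8

Player I has 32 pure strategies: kzNAH, kzNAT, kzNCH, kzNCT, kzWAH, kzWAT, kzWCH, kzWCT, kwNAH, kwNAT, kwNCH, kwNCT, kwWAH, kwWAT, kwWCH, kwWCT, gzNAH, gzNAT, gzNCH, gzNCT, gzWAH, gzWAT, gzWCH, gzWCT, gwNAH, gwNAT, gwNCH, gwNCT, gwWAH, gwWAT, gwWCH, gwWCT. Columns: d, a, b.
{kzNAH, kzNAT, kzNCH, kzNCT, kzWAH, kzWAT, kzWCH, kzWCT} → row (0,-2) (0,-2) (0,-2)
{kwNAH, kwNAT, kwNCH, kwNCT, kwWAH, kwWAT, kwWCH, kwWCT} → row (6,4) (6,4) (6,4)
{gzNAH, gzNAT, gwNAH, gwNAT} → row (0,-2) (4,-4) (-1,1)
{gzNCH, gwNCH} → row (0,-2) (4,-4) (2,-4)
{gzNCT, gwNCT} → row (0,-2) (4,-4) (0,6)
{gzWAH, gzWAT, gwWAH, gwWAT} → row (0,-2) (-2,-4) (-1,1)
{gzWCH, gwWCH} → row (0,-2) (-2,-4) (2,-4)
{gzWCT, gwWCT} → row (0,-2) (-2,-4) (0,6)
That's 8 distinct rows out of 32 strategies.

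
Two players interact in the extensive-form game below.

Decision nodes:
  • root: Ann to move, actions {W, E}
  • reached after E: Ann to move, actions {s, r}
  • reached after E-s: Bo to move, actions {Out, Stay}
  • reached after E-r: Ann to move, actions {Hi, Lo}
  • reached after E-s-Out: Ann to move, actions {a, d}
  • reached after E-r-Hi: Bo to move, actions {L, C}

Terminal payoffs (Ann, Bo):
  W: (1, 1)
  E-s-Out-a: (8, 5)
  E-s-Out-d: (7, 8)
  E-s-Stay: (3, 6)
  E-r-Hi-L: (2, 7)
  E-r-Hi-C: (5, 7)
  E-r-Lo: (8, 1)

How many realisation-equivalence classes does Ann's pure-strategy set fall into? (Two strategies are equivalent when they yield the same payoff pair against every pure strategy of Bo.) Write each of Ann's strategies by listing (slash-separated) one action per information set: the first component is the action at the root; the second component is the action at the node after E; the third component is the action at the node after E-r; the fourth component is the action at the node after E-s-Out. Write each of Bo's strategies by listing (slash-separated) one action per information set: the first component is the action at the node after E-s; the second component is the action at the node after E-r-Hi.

Ann has 16 pure strategies: W/s/Hi/a, W/s/Hi/d, W/s/Lo/a, W/s/Lo/d, W/r/Hi/a, W/r/Hi/d, W/r/Lo/a, W/r/Lo/d, E/s/Hi/a, E/s/Hi/d, E/s/Lo/a, E/s/Lo/d, E/r/Hi/a, E/r/Hi/d, E/r/Lo/a, E/r/Lo/d. Columns: Out/L, Out/C, Stay/L, Stay/C.
{W/s/Hi/a, W/s/Hi/d, W/s/Lo/a, W/s/Lo/d, W/r/Hi/a, W/r/Hi/d, W/r/Lo/a, W/r/Lo/d} → row (1,1) (1,1) (1,1) (1,1)
{E/s/Hi/a, E/s/Lo/a} → row (8,5) (8,5) (3,6) (3,6)
{E/s/Hi/d, E/s/Lo/d} → row (7,8) (7,8) (3,6) (3,6)
{E/r/Hi/a, E/r/Hi/d} → row (2,7) (5,7) (2,7) (5,7)
{E/r/Lo/a, E/r/Lo/d} → row (8,1) (8,1) (8,1) (8,1)
That's 5 distinct rows out of 16 strategies.

5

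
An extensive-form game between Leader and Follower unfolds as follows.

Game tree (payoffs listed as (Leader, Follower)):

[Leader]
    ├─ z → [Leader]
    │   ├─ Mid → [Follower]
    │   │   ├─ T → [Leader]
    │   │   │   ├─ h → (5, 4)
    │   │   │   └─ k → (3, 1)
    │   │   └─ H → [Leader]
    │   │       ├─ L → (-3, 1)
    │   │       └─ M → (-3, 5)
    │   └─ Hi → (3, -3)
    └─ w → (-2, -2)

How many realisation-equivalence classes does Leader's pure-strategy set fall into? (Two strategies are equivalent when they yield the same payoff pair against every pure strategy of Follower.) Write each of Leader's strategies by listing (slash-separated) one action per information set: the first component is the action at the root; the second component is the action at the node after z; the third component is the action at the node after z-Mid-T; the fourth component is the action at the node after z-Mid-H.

6

Leader has 16 pure strategies: z/Mid/h/L, z/Mid/h/M, z/Mid/k/L, z/Mid/k/M, z/Hi/h/L, z/Hi/h/M, z/Hi/k/L, z/Hi/k/M, w/Mid/h/L, w/Mid/h/M, w/Mid/k/L, w/Mid/k/M, w/Hi/h/L, w/Hi/h/M, w/Hi/k/L, w/Hi/k/M. Columns: T, H.
{z/Mid/h/L} → row (5,4) (-3,1)
{z/Mid/h/M} → row (5,4) (-3,5)
{z/Mid/k/L} → row (3,1) (-3,1)
{z/Mid/k/M} → row (3,1) (-3,5)
{z/Hi/h/L, z/Hi/h/M, z/Hi/k/L, z/Hi/k/M} → row (3,-3) (3,-3)
{w/Mid/h/L, w/Mid/h/M, w/Mid/k/L, w/Mid/k/M, w/Hi/h/L, w/Hi/h/M, w/Hi/k/L, w/Hi/k/M} → row (-2,-2) (-2,-2)
That's 6 distinct rows out of 16 strategies.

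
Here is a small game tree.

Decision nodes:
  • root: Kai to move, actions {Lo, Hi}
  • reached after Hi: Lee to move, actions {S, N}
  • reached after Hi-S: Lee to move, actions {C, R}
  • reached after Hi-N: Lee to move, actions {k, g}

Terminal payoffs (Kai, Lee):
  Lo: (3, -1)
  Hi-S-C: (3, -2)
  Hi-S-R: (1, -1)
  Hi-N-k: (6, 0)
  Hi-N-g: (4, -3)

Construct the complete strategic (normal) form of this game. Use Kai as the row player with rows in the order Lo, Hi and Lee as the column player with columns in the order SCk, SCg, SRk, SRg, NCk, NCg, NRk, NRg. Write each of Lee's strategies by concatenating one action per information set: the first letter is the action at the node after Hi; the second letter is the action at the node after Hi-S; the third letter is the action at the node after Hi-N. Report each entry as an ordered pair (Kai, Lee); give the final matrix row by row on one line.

          SCk      SCg      SRk      SRg      NCk      NCg      NRk      NRg
  Lo   (3,-1)   (3,-1)   (3,-1)   (3,-1)   (3,-1)   (3,-1)   (3,-1)   (3,-1)
  Hi   (3,-2)   (3,-2)   (1,-1)   (1,-1)    (6,0)   (4,-3)    (6,0)   (4,-3)

Lo: (3,-1) (3,-1) (3,-1) (3,-1) (3,-1) (3,-1) (3,-1) (3,-1) | Hi: (3,-2) (3,-2) (1,-1) (1,-1) (6,0) (4,-3) (6,0) (4,-3)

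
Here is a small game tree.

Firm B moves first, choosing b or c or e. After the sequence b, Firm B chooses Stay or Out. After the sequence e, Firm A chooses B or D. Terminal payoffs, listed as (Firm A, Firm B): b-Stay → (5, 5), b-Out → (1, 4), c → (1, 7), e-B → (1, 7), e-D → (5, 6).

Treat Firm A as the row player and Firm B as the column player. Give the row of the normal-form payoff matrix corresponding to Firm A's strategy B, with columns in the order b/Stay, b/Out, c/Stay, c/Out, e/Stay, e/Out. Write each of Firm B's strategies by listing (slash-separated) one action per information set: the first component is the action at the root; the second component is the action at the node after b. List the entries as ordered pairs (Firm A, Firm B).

vs b/Stay: Firm B plays b → Firm B plays Stay at [b] → (5, 5)
vs b/Out: Firm B plays b → Firm B plays Out at [b] → (1, 4)
vs c/Stay: Firm B plays c → (1, 7)
vs c/Out: Firm B plays c → (1, 7)
vs e/Stay: Firm B plays e → Firm A plays B at [e] → (1, 7)
vs e/Out: Firm B plays e → Firm A plays B at [e] → (1, 7)

(5,5) (1,4) (1,7) (1,7) (1,7) (1,7)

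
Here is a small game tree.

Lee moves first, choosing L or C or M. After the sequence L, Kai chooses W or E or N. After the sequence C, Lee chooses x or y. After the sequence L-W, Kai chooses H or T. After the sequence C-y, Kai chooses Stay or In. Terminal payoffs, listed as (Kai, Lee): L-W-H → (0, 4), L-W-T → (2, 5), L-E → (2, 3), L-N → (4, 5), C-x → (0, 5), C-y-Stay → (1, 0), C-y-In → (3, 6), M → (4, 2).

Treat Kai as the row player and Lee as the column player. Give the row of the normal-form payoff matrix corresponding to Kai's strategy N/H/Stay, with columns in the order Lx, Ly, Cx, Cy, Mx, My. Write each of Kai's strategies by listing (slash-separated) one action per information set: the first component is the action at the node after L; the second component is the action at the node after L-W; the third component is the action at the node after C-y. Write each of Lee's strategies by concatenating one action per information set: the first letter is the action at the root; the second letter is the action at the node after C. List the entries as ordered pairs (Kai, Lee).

(4,5) (4,5) (0,5) (1,0) (4,2) (4,2)

vs Lx: Lee plays L → Kai plays N at [L] → (4, 5)
vs Ly: Lee plays L → Kai plays N at [L] → (4, 5)
vs Cx: Lee plays C → Lee plays x at [C] → (0, 5)
vs Cy: Lee plays C → Lee plays y at [C] → Kai plays Stay at [C-y] → (1, 0)
vs Mx: Lee plays M → (4, 2)
vs My: Lee plays M → (4, 2)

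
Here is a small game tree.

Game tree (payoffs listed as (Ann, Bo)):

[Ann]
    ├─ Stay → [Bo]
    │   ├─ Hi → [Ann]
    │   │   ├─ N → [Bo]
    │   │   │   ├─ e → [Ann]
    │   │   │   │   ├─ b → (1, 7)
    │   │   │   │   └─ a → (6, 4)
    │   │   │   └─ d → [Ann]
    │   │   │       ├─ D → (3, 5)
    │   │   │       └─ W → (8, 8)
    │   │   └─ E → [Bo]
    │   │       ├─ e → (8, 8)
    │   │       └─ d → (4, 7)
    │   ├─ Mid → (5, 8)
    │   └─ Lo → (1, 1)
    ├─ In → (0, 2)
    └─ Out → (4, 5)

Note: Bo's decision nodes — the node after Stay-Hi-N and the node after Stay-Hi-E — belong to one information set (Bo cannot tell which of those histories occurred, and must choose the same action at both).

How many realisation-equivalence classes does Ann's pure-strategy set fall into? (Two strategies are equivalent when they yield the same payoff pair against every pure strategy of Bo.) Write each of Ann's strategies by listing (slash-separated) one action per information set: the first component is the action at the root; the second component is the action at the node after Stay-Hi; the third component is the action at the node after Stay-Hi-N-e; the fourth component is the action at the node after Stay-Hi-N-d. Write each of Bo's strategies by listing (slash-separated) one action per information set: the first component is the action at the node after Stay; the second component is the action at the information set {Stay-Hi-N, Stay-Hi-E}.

Ann has 24 pure strategies: Stay/N/b/D, Stay/N/b/W, Stay/N/a/D, Stay/N/a/W, Stay/E/b/D, Stay/E/b/W, Stay/E/a/D, Stay/E/a/W, In/N/b/D, In/N/b/W, In/N/a/D, In/N/a/W, In/E/b/D, In/E/b/W, In/E/a/D, In/E/a/W, Out/N/b/D, Out/N/b/W, Out/N/a/D, Out/N/a/W, Out/E/b/D, Out/E/b/W, Out/E/a/D, Out/E/a/W. Columns: Hi/e, Hi/d, Mid/e, Mid/d, Lo/e, Lo/d.
{Stay/N/b/D} → row (1,7) (3,5) (5,8) (5,8) (1,1) (1,1)
{Stay/N/b/W} → row (1,7) (8,8) (5,8) (5,8) (1,1) (1,1)
{Stay/N/a/D} → row (6,4) (3,5) (5,8) (5,8) (1,1) (1,1)
{Stay/N/a/W} → row (6,4) (8,8) (5,8) (5,8) (1,1) (1,1)
{Stay/E/b/D, Stay/E/b/W, Stay/E/a/D, Stay/E/a/W} → row (8,8) (4,7) (5,8) (5,8) (1,1) (1,1)
{In/N/b/D, In/N/b/W, In/N/a/D, In/N/a/W, In/E/b/D, In/E/b/W, In/E/a/D, In/E/a/W} → row (0,2) (0,2) (0,2) (0,2) (0,2) (0,2)
{Out/N/b/D, Out/N/b/W, Out/N/a/D, Out/N/a/W, Out/E/b/D, Out/E/b/W, Out/E/a/D, Out/E/a/W} → row (4,5) (4,5) (4,5) (4,5) (4,5) (4,5)
That's 7 distinct rows out of 24 strategies.

7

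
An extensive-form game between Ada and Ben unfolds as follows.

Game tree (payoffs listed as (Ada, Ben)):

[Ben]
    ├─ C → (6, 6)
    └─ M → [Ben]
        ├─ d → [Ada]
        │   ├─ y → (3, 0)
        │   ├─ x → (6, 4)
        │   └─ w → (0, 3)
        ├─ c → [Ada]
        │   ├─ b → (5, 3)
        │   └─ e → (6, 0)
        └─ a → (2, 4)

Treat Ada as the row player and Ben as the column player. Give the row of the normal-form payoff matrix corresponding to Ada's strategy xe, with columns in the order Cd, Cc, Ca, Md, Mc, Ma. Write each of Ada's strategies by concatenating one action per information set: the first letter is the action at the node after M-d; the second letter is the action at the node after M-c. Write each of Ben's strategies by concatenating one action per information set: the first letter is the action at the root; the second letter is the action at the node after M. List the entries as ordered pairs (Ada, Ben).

vs Cd: Ben plays C → (6, 6)
vs Cc: Ben plays C → (6, 6)
vs Ca: Ben plays C → (6, 6)
vs Md: Ben plays M → Ben plays d at [M] → Ada plays x at [M-d] → (6, 4)
vs Mc: Ben plays M → Ben plays c at [M] → Ada plays e at [M-c] → (6, 0)
vs Ma: Ben plays M → Ben plays a at [M] → (2, 4)

(6,6) (6,6) (6,6) (6,4) (6,0) (2,4)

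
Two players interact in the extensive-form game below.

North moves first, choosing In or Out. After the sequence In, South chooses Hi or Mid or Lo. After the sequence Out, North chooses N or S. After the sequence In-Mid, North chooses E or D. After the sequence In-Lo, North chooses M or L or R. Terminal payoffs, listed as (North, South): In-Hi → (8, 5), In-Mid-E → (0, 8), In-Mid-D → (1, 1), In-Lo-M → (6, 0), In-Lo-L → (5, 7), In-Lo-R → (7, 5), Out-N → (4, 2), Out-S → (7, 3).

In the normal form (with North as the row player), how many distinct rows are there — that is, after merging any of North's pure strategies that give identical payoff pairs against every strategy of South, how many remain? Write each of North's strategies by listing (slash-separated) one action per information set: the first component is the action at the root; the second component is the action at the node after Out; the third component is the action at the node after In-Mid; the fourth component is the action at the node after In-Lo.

8

North has 24 pure strategies: In/N/E/M, In/N/E/L, In/N/E/R, In/N/D/M, In/N/D/L, In/N/D/R, In/S/E/M, In/S/E/L, In/S/E/R, In/S/D/M, In/S/D/L, In/S/D/R, Out/N/E/M, Out/N/E/L, Out/N/E/R, Out/N/D/M, Out/N/D/L, Out/N/D/R, Out/S/E/M, Out/S/E/L, Out/S/E/R, Out/S/D/M, Out/S/D/L, Out/S/D/R. Columns: Hi, Mid, Lo.
{In/N/E/M, In/S/E/M} → row (8,5) (0,8) (6,0)
{In/N/E/L, In/S/E/L} → row (8,5) (0,8) (5,7)
{In/N/E/R, In/S/E/R} → row (8,5) (0,8) (7,5)
{In/N/D/M, In/S/D/M} → row (8,5) (1,1) (6,0)
{In/N/D/L, In/S/D/L} → row (8,5) (1,1) (5,7)
{In/N/D/R, In/S/D/R} → row (8,5) (1,1) (7,5)
{Out/N/E/M, Out/N/E/L, Out/N/E/R, Out/N/D/M, Out/N/D/L, Out/N/D/R} → row (4,2) (4,2) (4,2)
{Out/S/E/M, Out/S/E/L, Out/S/E/R, Out/S/D/M, Out/S/D/L, Out/S/D/R} → row (7,3) (7,3) (7,3)
That's 8 distinct rows out of 24 strategies.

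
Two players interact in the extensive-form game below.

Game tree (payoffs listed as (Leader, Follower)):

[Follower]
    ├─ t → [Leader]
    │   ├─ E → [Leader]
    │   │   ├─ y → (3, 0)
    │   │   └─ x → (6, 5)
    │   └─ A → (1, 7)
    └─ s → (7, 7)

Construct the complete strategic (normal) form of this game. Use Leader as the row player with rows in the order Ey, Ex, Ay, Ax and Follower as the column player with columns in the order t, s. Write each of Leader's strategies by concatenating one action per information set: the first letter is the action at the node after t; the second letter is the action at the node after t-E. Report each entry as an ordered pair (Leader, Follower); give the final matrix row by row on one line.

Row Ey: t→(3,0), s→(7,7)
Row Ex: t→(6,5), s→(7,7)
Row Ay: t→(1,7), s→(7,7)
Row Ax: t→(1,7), s→(7,7)

Ey: (3,0) (7,7) | Ex: (6,5) (7,7) | Ay: (1,7) (7,7) | Ax: (1,7) (7,7)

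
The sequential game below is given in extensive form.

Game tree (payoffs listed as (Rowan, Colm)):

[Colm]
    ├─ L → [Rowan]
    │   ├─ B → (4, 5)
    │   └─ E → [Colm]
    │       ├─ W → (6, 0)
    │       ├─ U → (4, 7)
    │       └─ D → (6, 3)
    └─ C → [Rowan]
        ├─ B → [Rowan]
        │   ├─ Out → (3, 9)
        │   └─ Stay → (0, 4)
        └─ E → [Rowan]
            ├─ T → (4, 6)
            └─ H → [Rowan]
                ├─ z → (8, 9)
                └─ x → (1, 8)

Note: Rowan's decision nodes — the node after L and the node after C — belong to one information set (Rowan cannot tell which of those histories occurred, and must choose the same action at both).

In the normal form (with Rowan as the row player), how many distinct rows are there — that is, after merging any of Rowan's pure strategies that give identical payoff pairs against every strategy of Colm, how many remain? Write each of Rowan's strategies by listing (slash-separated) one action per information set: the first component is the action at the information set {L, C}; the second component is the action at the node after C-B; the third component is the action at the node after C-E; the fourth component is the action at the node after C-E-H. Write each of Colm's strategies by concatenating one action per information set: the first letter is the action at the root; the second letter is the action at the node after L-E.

Rowan has 16 pure strategies: B/Out/T/z, B/Out/T/x, B/Out/H/z, B/Out/H/x, B/Stay/T/z, B/Stay/T/x, B/Stay/H/z, B/Stay/H/x, E/Out/T/z, E/Out/T/x, E/Out/H/z, E/Out/H/x, E/Stay/T/z, E/Stay/T/x, E/Stay/H/z, E/Stay/H/x. Columns: LW, LU, LD, CW, CU, CD.
{B/Out/T/z, B/Out/T/x, B/Out/H/z, B/Out/H/x} → row (4,5) (4,5) (4,5) (3,9) (3,9) (3,9)
{B/Stay/T/z, B/Stay/T/x, B/Stay/H/z, B/Stay/H/x} → row (4,5) (4,5) (4,5) (0,4) (0,4) (0,4)
{E/Out/T/z, E/Out/T/x, E/Stay/T/z, E/Stay/T/x} → row (6,0) (4,7) (6,3) (4,6) (4,6) (4,6)
{E/Out/H/z, E/Stay/H/z} → row (6,0) (4,7) (6,3) (8,9) (8,9) (8,9)
{E/Out/H/x, E/Stay/H/x} → row (6,0) (4,7) (6,3) (1,8) (1,8) (1,8)
That's 5 distinct rows out of 16 strategies.

5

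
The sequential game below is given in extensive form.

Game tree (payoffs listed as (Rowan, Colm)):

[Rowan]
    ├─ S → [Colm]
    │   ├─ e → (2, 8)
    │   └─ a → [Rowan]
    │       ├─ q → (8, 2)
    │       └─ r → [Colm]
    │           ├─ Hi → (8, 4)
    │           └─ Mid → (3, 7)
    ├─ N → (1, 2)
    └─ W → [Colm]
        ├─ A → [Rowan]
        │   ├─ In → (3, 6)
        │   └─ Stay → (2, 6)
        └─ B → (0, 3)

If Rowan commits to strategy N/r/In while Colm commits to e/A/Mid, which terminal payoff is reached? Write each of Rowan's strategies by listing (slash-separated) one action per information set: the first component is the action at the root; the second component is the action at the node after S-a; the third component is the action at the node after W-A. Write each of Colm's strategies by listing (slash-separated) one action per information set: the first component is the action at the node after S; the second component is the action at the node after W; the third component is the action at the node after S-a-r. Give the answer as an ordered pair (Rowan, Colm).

(1, 2)

Trace the play path from the root:
  Rowan plays N
→ terminal payoff (1, 2).
(Rowan's choice at the node after S-a is never reached on this path, so it doesn't affect the outcome.)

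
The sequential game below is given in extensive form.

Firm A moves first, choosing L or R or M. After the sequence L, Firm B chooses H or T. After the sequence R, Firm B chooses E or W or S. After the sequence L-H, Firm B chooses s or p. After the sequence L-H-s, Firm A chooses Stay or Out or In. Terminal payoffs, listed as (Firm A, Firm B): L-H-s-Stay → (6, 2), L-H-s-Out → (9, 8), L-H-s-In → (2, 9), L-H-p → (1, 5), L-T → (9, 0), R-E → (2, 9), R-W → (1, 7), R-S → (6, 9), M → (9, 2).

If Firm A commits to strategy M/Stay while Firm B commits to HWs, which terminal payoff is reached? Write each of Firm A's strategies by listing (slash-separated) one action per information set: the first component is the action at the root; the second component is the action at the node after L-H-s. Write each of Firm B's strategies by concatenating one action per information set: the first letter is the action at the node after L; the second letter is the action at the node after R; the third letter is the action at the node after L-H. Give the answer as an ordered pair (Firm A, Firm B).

Trace the play path from the root:
  Firm A plays M
→ terminal payoff (9, 2).
(Firm A's choice at the node after L-H-s is never reached on this path, so it doesn't affect the outcome.)

(9, 2)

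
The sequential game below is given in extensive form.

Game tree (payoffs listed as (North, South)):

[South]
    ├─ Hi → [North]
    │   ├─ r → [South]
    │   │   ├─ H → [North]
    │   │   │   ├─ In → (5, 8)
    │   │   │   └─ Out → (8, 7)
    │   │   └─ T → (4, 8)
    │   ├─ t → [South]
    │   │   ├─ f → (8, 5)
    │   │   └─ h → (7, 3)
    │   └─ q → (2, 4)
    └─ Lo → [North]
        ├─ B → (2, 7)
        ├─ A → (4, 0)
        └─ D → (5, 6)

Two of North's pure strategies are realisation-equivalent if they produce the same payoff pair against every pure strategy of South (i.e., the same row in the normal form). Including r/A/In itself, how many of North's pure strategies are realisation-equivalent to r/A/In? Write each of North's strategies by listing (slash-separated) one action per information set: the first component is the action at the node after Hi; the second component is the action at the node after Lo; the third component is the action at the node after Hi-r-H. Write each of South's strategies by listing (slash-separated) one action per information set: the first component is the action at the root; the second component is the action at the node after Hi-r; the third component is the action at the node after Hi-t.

1

Row for r/A/In (columns Hi/H/f, Hi/H/h, Hi/T/f, Hi/T/h, Lo/H/f, Lo/H/h, Lo/T/f, Lo/T/h): (5,8) (5,8) (4,8) (4,8) (4,0) (4,0) (4,0) (4,0).
Every one of North's information sets is on the play path for some reply by South when North follows r/A/In.
Changing the action at any of them therefore changes at least one column, so only r/A/In itself gives this row.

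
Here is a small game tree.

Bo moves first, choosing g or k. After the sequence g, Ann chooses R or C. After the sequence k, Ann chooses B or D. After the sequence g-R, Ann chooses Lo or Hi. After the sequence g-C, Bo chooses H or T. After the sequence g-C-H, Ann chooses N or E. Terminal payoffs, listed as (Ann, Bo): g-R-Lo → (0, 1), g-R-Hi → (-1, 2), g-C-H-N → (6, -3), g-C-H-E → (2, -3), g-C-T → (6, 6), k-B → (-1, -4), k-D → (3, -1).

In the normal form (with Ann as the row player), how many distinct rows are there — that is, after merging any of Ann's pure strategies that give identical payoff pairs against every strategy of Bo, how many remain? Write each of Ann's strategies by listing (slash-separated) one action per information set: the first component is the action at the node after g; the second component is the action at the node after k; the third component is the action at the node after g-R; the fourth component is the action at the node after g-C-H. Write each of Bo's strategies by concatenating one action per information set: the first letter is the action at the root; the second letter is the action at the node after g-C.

Ann has 16 pure strategies: R/B/Lo/N, R/B/Lo/E, R/B/Hi/N, R/B/Hi/E, R/D/Lo/N, R/D/Lo/E, R/D/Hi/N, R/D/Hi/E, C/B/Lo/N, C/B/Lo/E, C/B/Hi/N, C/B/Hi/E, C/D/Lo/N, C/D/Lo/E, C/D/Hi/N, C/D/Hi/E. Columns: gH, gT, kH, kT.
{R/B/Lo/N, R/B/Lo/E} → row (0,1) (0,1) (-1,-4) (-1,-4)
{R/B/Hi/N, R/B/Hi/E} → row (-1,2) (-1,2) (-1,-4) (-1,-4)
{R/D/Lo/N, R/D/Lo/E} → row (0,1) (0,1) (3,-1) (3,-1)
{R/D/Hi/N, R/D/Hi/E} → row (-1,2) (-1,2) (3,-1) (3,-1)
{C/B/Lo/N, C/B/Hi/N} → row (6,-3) (6,6) (-1,-4) (-1,-4)
{C/B/Lo/E, C/B/Hi/E} → row (2,-3) (6,6) (-1,-4) (-1,-4)
{C/D/Lo/N, C/D/Hi/N} → row (6,-3) (6,6) (3,-1) (3,-1)
{C/D/Lo/E, C/D/Hi/E} → row (2,-3) (6,6) (3,-1) (3,-1)
That's 8 distinct rows out of 16 strategies.

8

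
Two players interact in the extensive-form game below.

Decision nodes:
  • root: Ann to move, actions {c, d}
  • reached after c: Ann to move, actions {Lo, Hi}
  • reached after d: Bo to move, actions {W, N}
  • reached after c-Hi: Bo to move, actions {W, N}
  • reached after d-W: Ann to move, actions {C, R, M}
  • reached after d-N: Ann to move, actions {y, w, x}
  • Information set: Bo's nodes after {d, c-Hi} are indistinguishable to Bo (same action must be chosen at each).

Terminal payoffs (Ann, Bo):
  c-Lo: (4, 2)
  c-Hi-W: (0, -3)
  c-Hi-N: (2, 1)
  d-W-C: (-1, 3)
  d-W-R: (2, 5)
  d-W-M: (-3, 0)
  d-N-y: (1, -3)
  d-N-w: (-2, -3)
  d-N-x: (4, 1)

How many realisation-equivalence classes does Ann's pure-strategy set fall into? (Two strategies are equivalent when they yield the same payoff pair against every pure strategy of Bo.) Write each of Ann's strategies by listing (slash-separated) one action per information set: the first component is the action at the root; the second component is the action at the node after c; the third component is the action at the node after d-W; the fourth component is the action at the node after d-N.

Ann has 36 pure strategies: c/Lo/C/y, c/Lo/C/w, c/Lo/C/x, c/Lo/R/y, c/Lo/R/w, c/Lo/R/x, c/Lo/M/y, c/Lo/M/w, c/Lo/M/x, c/Hi/C/y, c/Hi/C/w, c/Hi/C/x, c/Hi/R/y, c/Hi/R/w, c/Hi/R/x, c/Hi/M/y, c/Hi/M/w, c/Hi/M/x, d/Lo/C/y, d/Lo/C/w, d/Lo/C/x, d/Lo/R/y, d/Lo/R/w, d/Lo/R/x, d/Lo/M/y, d/Lo/M/w, d/Lo/M/x, d/Hi/C/y, d/Hi/C/w, d/Hi/C/x, d/Hi/R/y, d/Hi/R/w, d/Hi/R/x, d/Hi/M/y, d/Hi/M/w, d/Hi/M/x. Columns: W, N.
{c/Lo/C/y, c/Lo/C/w, c/Lo/C/x, c/Lo/R/y, c/Lo/R/w, c/Lo/R/x, c/Lo/M/y, c/Lo/M/w, c/Lo/M/x} → row (4,2) (4,2)
{c/Hi/C/y, c/Hi/C/w, c/Hi/C/x, c/Hi/R/y, c/Hi/R/w, c/Hi/R/x, c/Hi/M/y, c/Hi/M/w, c/Hi/M/x} → row (0,-3) (2,1)
{d/Lo/C/y, d/Hi/C/y} → row (-1,3) (1,-3)
{d/Lo/C/w, d/Hi/C/w} → row (-1,3) (-2,-3)
{d/Lo/C/x, d/Hi/C/x} → row (-1,3) (4,1)
{d/Lo/R/y, d/Hi/R/y} → row (2,5) (1,-3)
{d/Lo/R/w, d/Hi/R/w} → row (2,5) (-2,-3)
{d/Lo/R/x, d/Hi/R/x} → row (2,5) (4,1)
{d/Lo/M/y, d/Hi/M/y} → row (-3,0) (1,-3)
{d/Lo/M/w, d/Hi/M/w} → row (-3,0) (-2,-3)
{d/Lo/M/x, d/Hi/M/x} → row (-3,0) (4,1)
That's 11 distinct rows out of 36 strategies.

11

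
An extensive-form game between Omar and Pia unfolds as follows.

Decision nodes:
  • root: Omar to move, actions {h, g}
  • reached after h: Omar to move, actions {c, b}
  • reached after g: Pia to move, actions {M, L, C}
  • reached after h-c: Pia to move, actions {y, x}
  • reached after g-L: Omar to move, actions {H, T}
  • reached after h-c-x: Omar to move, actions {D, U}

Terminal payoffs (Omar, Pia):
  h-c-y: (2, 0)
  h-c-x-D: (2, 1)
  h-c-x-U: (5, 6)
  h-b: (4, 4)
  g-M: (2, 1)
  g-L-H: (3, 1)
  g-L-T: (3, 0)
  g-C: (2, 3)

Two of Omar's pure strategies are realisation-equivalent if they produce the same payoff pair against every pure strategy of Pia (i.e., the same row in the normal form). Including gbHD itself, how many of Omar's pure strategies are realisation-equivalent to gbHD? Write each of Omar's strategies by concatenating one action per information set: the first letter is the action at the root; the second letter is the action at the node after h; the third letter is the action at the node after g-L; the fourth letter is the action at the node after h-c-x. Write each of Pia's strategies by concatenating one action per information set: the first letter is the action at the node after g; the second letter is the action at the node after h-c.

Row for gbHD (columns My, Mx, Ly, Lx, Cy, Cx): (2,1) (2,1) (3,1) (3,1) (2,3) (2,3).
Under gbHD, Omar's choice at the node after h and at the node after h-c-x can never be reached regardless of what Pia does, so varying those choices leaves every outcome unchanged.
Holding the reachable choices fixed and varying the unreachable ones freely already gives 2 × 2 = 4 equivalent strategies.
No other strategy reproduces this row, so those 4 are the full class: gcHD, gcHU, gbHD, gbHU.

4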